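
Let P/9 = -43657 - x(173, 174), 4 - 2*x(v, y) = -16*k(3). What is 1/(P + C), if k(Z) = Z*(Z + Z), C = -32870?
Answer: -1/427097 ≈ -2.3414e-6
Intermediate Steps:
k(Z) = 2*Z**2 (k(Z) = Z*(2*Z) = 2*Z**2)
x(v, y) = 146 (x(v, y) = 2 - (-8)*2*3**2 = 2 - (-8)*2*9 = 2 - (-8)*18 = 2 - 1/2*(-288) = 2 + 144 = 146)
P = -394227 (P = 9*(-43657 - 1*146) = 9*(-43657 - 146) = 9*(-43803) = -394227)
1/(P + C) = 1/(-394227 - 32870) = 1/(-427097) = -1/427097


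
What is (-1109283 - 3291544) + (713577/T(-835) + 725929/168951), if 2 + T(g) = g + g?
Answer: -1243291678575983/282486072 ≈ -4.4012e+6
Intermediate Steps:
T(g) = -2 + 2*g (T(g) = -2 + (g + g) = -2 + 2*g)
(-1109283 - 3291544) + (713577/T(-835) + 725929/168951) = (-1109283 - 3291544) + (713577/(-2 + 2*(-835)) + 725929/168951) = -4400827 + (713577/(-2 - 1670) + 725929*(1/168951)) = -4400827 + (713577/(-1672) + 725929/168951) = -4400827 + (713577*(-1/1672) + 725929/168951) = -4400827 + (-713577/1672 + 725929/168951) = -4400827 - 119345794439/282486072 = -1243291678575983/282486072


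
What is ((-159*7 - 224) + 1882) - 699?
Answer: -154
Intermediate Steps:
((-159*7 - 224) + 1882) - 699 = ((-1113 - 224) + 1882) - 699 = (-1337 + 1882) - 699 = 545 - 699 = -154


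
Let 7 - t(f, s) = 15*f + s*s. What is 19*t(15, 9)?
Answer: -5681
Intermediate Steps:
t(f, s) = 7 - s² - 15*f (t(f, s) = 7 - (15*f + s*s) = 7 - (15*f + s²) = 7 - (s² + 15*f) = 7 + (-s² - 15*f) = 7 - s² - 15*f)
19*t(15, 9) = 19*(7 - 1*9² - 15*15) = 19*(7 - 1*81 - 225) = 19*(7 - 81 - 225) = 19*(-299) = -5681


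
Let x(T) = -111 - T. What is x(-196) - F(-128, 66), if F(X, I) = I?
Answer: 19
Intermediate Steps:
x(-196) - F(-128, 66) = (-111 - 1*(-196)) - 1*66 = (-111 + 196) - 66 = 85 - 66 = 19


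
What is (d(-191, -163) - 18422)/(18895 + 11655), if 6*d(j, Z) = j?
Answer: -110723/183300 ≈ -0.60405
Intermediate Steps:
d(j, Z) = j/6
(d(-191, -163) - 18422)/(18895 + 11655) = ((⅙)*(-191) - 18422)/(18895 + 11655) = (-191/6 - 18422)/30550 = -110723/6*1/30550 = -110723/183300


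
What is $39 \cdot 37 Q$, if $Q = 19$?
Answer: $27417$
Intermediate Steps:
$39 \cdot 37 Q = 39 \cdot 37 \cdot 19 = 1443 \cdot 19 = 27417$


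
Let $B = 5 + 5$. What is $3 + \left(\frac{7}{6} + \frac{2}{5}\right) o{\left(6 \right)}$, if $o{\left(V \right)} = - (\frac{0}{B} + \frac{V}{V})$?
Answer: $\frac{43}{30} \approx 1.4333$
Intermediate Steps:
$B = 10$
$o{\left(V \right)} = -1$ ($o{\left(V \right)} = - (\frac{0}{10} + \frac{V}{V}) = - (0 \cdot \frac{1}{10} + 1) = - (0 + 1) = \left(-1\right) 1 = -1$)
$3 + \left(\frac{7}{6} + \frac{2}{5}\right) o{\left(6 \right)} = 3 + \left(\frac{7}{6} + \frac{2}{5}\right) \left(-1\right) = 3 + \frac{47}{30} \left(-1\right) = 3 - \frac{47}{30} = \frac{43}{30}$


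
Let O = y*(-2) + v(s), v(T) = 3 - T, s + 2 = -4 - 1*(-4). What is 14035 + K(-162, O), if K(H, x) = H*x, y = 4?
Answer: 14521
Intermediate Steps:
s = -2 (s = -2 + (-4 - 1*(-4)) = -2 + (-4 + 4) = -2 + 0 = -2)
O = -3 (O = 4*(-2) + (3 - 1*(-2)) = -8 + (3 + 2) = -8 + 5 = -3)
14035 + K(-162, O) = 14035 - 162*(-3) = 14035 + 486 = 14521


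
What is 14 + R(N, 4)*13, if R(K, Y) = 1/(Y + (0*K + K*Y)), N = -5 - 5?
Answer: 491/36 ≈ 13.639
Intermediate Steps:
N = -10
R(K, Y) = 1/(Y + K*Y) (R(K, Y) = 1/(Y + (0 + K*Y)) = 1/(Y + K*Y))
14 + R(N, 4)*13 = 14 + (1/(4*(1 - 10)))*13 = 14 + ((¼)/(-9))*13 = 14 + ((¼)*(-⅑))*13 = 14 - 1/36*13 = 14 - 13/36 = 491/36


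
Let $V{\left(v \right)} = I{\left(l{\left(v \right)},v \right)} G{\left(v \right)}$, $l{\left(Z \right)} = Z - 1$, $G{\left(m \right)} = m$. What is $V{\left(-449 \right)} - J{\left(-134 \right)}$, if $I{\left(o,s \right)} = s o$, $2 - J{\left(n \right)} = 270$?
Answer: $-90720182$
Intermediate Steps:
$J{\left(n \right)} = -268$ ($J{\left(n \right)} = 2 - 270 = -268$)
$l{\left(Z \right)} = -1 + Z$
$I{\left(o,s \right)} = o s$
$V{\left(v \right)} = v^{2} \left(-1 + v\right)$ ($V{\left(v \right)} = \left(-1 + v\right) v v = v \left(-1 + v\right) v = v^{2} \left(-1 + v\right)$)
$V{\left(-449 \right)} - J{\left(-134 \right)} = \left(-449\right)^{2} \left(-1 - 449\right) - -268 = 201601 \left(-450\right) + 268 = -90720450 + 268 = -90720182$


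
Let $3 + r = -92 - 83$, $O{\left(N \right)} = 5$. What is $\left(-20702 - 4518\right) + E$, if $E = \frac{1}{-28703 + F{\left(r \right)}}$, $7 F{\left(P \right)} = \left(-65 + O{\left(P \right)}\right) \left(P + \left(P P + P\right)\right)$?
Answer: $- \frac{52472757227}{2080601} \approx -25220.0$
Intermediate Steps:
$r = -178$ ($r = -3 - 175 = -178$)
$F{\left(P \right)} = - \frac{120 P}{7} - \frac{60 P^{2}}{7}$ ($F{\left(P \right)} = \frac{\left(-65 + 5\right) \left(P + \left(P P + P\right)\right)}{7} = \frac{\left(-60\right) \left(P + \left(P^{2} + P\right)\right)}{7} = \frac{\left(-60\right) \left(P + \left(P + P^{2}\right)\right)}{7} = \frac{\left(-60\right) \left(P^{2} + 2 P\right)}{7} = \frac{- 120 P - 60 P^{2}}{7} = - \frac{120 P}{7} - \frac{60 P^{2}}{7}$)
$E = - \frac{7}{2080601}$ ($E = \frac{1}{-28703 - - \frac{10680 \left(2 - 178\right)}{7}} = \frac{1}{-28703 - \left(- \frac{10680}{7}\right) \left(-176\right)} = \frac{1}{-28703 - \frac{1879680}{7}} = \frac{1}{- \frac{2080601}{7}} = - \frac{7}{2080601} \approx -3.3644 \cdot 10^{-6}$)
$\left(-20702 - 4518\right) + E = \left(-20702 - 4518\right) - \frac{7}{2080601} = -25220 - \frac{7}{2080601} = - \frac{52472757227}{2080601}$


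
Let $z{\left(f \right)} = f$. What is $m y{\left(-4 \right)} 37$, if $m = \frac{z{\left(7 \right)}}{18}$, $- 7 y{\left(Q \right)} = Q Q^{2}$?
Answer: $\frac{1184}{9} \approx 131.56$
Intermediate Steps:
$y{\left(Q \right)} = - \frac{Q^{3}}{7}$ ($y{\left(Q \right)} = - \frac{Q Q^{2}}{7} = - \frac{Q^{3}}{7}$)
$m = \frac{7}{18} \approx 0.38889$
$m y{\left(-4 \right)} 37 = \frac{7 \left(- \frac{\left(-4\right)^{3}}{7}\right)}{18} \cdot 37 = \frac{7 \left(\left(- \frac{1}{7}\right) \left(-64\right)\right)}{18} \cdot 37 = \frac{7}{18} \cdot \frac{64}{7} \cdot 37 = \frac{32}{9} \cdot 37 = \frac{1184}{9}$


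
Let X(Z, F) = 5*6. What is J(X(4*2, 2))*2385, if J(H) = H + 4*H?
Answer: 357750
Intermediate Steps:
X(Z, F) = 30
J(H) = 5*H
J(X(4*2, 2))*2385 = (5*30)*2385 = 150*2385 = 357750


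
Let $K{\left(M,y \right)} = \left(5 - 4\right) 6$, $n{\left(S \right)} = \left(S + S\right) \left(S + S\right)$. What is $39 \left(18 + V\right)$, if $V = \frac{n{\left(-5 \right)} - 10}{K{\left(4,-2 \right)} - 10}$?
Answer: $- \frac{351}{2} \approx -175.5$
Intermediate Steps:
$n{\left(S \right)} = 4 S^{2}$ ($n{\left(S \right)} = 2 S 2 S = 4 S^{2}$)
$K{\left(M,y \right)} = 6$ ($K{\left(M,y \right)} = 1 \cdot 6 = 6$)
$V = - \frac{45}{2}$ ($V = \frac{4 \left(-5\right)^{2} - 10}{6 - 10} = \frac{4 \cdot 25 - 10}{-4} = \left(100 - 10\right) \left(- \frac{1}{4}\right) = 90 \left(- \frac{1}{4}\right) = - \frac{45}{2} \approx -22.5$)
$39 \left(18 + V\right) = 39 \left(18 - \frac{45}{2}\right) = 39 \left(- \frac{9}{2}\right) = - \frac{351}{2}$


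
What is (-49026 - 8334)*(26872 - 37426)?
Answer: 605377440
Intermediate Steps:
(-49026 - 8334)*(26872 - 37426) = -57360*(-10554) = 605377440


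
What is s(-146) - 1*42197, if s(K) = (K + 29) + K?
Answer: -42460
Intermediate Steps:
s(K) = 29 + 2*K (s(K) = (29 + K) + K = 29 + 2*K)
s(-146) - 1*42197 = (29 + 2*(-146)) - 1*42197 = (29 - 292) - 42197 = -263 - 42197 = -42460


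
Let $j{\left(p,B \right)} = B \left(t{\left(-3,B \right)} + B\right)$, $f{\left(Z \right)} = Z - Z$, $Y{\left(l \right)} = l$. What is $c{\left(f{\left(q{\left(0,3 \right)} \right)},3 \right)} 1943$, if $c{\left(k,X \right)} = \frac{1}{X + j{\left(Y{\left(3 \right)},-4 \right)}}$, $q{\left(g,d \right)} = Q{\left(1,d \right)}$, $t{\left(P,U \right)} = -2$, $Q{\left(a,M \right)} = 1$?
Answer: $\frac{1943}{27} \approx 71.963$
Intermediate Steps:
$q{\left(g,d \right)} = 1$
$f{\left(Z \right)} = 0$
$j{\left(p,B \right)} = B \left(-2 + B\right)$
$c{\left(k,X \right)} = \frac{1}{24 + X}$ ($c{\left(k,X \right)} = \frac{1}{X - 4 \left(-2 - 4\right)} = \frac{1}{X - -24} = \frac{1}{X + 24} = \frac{1}{24 + X}$)
$c{\left(f{\left(q{\left(0,3 \right)} \right)},3 \right)} 1943 = \frac{1}{24 + 3} \cdot 1943 = \frac{1}{27} \cdot 1943 = \frac{1943}{27}$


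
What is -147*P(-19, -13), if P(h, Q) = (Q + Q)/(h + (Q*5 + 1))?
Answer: -3822/83 ≈ -46.048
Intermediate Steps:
P(h, Q) = 2*Q/(1 + h + 5*Q) (P(h, Q) = (2*Q)/(h + (5*Q + 1)) = (2*Q)/(h + (1 + 5*Q)) = (2*Q)/(1 + h + 5*Q) = 2*Q/(1 + h + 5*Q))
-147*P(-19, -13) = -294*(-13)/(1 - 19 + 5*(-13)) = -294*(-13)/(1 - 19 - 65) = -294*(-13)/(-83) = -294*(-13)*(-1)/83 = -147*26/83 = -3822/83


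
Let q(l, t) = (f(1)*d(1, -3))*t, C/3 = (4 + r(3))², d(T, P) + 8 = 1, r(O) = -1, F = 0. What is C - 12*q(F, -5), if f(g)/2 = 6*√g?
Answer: -5013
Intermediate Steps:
d(T, P) = -7 (d(T, P) = -8 + 1 = -7)
f(g) = 12*√g (f(g) = 2*(6*√g) = 12*√g)
C = 27 (C = 3*(4 - 1)² = 3*3² = 3*9 = 27)
q(l, t) = -84*t (q(l, t) = ((12*√1)*(-7))*t = ((12*1)*(-7))*t = (12*(-7))*t = -84*t)
C - 12*q(F, -5) = 27 - (-1008)*(-5) = 27 - 12*420 = 27 - 5040 = -5013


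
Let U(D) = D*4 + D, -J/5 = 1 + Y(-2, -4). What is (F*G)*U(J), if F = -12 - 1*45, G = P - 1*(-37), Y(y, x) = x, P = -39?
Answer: 8550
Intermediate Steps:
G = -2 (G = -39 - 1*(-37) = -39 + 37 = -2)
J = 15 (J = -5*(1 - 4) = -5*(-3) = 15)
F = -57 (F = -12 - 45 = -57)
U(D) = 5*D (U(D) = 4*D + D = 5*D)
(F*G)*U(J) = (-57*(-2))*(5*15) = 114*75 = 8550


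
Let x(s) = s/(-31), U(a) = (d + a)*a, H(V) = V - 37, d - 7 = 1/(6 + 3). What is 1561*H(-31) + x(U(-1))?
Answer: -29615237/279 ≈ -1.0615e+5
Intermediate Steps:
d = 64/9 (d = 7 + 1/(6 + 3) = 7 + 1/9 = 7 + ⅑ = 64/9 ≈ 7.1111)
H(V) = -37 + V
U(a) = a*(64/9 + a) (U(a) = (64/9 + a)*a = a*(64/9 + a))
x(s) = -s/31 (x(s) = s*(-1/31) = -s/31)
1561*H(-31) + x(U(-1)) = 1561*(-37 - 31) - (-1)*(64 + 9*(-1))/279 = 1561*(-68) - (-1)*(64 - 9)/279 = -106148 - (-1)*55/279 = -106148 - 1/31*(-55/9) = -106148 + 55/279 = -29615237/279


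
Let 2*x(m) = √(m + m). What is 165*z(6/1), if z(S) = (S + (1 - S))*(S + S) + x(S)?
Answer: 1980 + 165*√3 ≈ 2265.8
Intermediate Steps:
x(m) = √2*√m/2 (x(m) = √(m + m)/2 = √(2*m)/2 = (√2*√m)/2 = √2*√m/2)
z(S) = 2*S + √2*√S/2 (z(S) = (S + (1 - S))*(S + S) + √2*√S/2 = 1*(2*S) + √2*√S/2 = 2*S + √2*√S/2)
165*z(6/1) = 165*(2*(6/1) + √2*√(6/1)/2) = 165*(2*(6*1) + √2*√(6*1)/2) = 165*(2*6 + √2*√6/2) = 165*(12 + √3) = 1980 + 165*√3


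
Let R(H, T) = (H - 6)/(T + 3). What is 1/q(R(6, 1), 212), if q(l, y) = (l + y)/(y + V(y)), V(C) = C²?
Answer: 213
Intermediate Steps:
R(H, T) = (-6 + H)/(3 + T)
q(l, y) = (l + y)/(y + y²)
1/q(R(6, 1), 212) = 1/(((-6 + 6)/(3 + 1) + 212)/(212*(1 + 212))) = 1/((1/212)*(0/4 + 212)/213) = 1/((1/212)*(1/213)*((¼)*0 + 212)) = 1/((1/212)*(1/213)*(0 + 212)) = 1/((1/212)*(1/213)*212) = 1/(1/213) = 213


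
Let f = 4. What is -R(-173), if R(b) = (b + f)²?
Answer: -28561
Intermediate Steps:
R(b) = (4 + b)² (R(b) = (b + 4)² = (4 + b)²)
-R(-173) = -(4 - 173)² = -1*(-169)² = -1*28561 = -28561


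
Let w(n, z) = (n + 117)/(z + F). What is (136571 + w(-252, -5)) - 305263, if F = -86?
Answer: -15350837/91 ≈ -1.6869e+5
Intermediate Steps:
w(n, z) = (117 + n)/(-86 + z) (w(n, z) = (n + 117)/(z - 86) = (117 + n)/(-86 + z))
(136571 + w(-252, -5)) - 305263 = (136571 + (117 - 252)/(-86 - 5)) - 305263 = (136571 - 135/(-91)) - 305263 = (136571 - 1/91*(-135)) - 305263 = (136571 + 135/91) - 305263 = 12428096/91 - 305263 = -15350837/91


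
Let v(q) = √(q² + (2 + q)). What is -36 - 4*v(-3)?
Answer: -36 - 8*√2 ≈ -47.314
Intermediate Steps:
v(q) = √(2 + q + q²)
-36 - 4*v(-3) = -36 - 4*√(2 - 3 + (-3)²) = -36 - 4*√(2 - 3 + 9) = -36 - 8*√2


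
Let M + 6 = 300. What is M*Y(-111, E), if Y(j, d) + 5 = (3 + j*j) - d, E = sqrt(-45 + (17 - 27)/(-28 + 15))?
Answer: 3621786 - 1470*I*sqrt(299)/13 ≈ 3.6218e+6 - 1955.3*I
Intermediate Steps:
E = 5*I*sqrt(299)/13 (E = sqrt(-45 - 10/(-13)) = sqrt(-45 - 10*(-1/13)) = sqrt(-45 + 10/13) = sqrt(-575/13) = 5*I*sqrt(299)/13 ≈ 6.6506*I)
M = 294 (M = -6 + 300 = 294)
Y(j, d) = -2 + j**2 - d (Y(j, d) = -5 + ((3 + j*j) - d) = -5 + ((3 + j**2) - d) = -5 + (3 + j**2 - d) = -2 + j**2 - d)
M*Y(-111, E) = 294*(-2 + (-111)**2 - 5*I*sqrt(299)/13) = 294*(-2 + 12321 - 5*I*sqrt(299)/13) = 294*(12319 - 5*I*sqrt(299)/13) = 3621786 - 1470*I*sqrt(299)/13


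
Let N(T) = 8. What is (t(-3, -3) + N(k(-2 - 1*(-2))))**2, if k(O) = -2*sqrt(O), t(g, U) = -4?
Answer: 16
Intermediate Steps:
(t(-3, -3) + N(k(-2 - 1*(-2))))**2 = (-4 + 8)**2 = 4**2 = 16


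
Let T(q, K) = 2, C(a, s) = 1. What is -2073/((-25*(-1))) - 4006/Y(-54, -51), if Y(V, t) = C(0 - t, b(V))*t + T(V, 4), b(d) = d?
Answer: -1427/1225 ≈ -1.1649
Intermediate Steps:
Y(V, t) = 2 + t (Y(V, t) = 1*t + 2 = t + 2 = 2 + t)
-2073/((-25*(-1))) - 4006/Y(-54, -51) = -2073/((-25*(-1))) - 4006/(2 - 51) = -2073/25 - 4006/(-49) = -2073*1/25 - 4006*(-1/49) = -2073/25 + 4006/49 = -1427/1225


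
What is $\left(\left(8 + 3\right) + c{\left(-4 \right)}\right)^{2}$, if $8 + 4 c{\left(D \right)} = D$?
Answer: $64$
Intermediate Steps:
$c{\left(D \right)} = -2 + \frac{D}{4}$
$\left(\left(8 + 3\right) + c{\left(-4 \right)}\right)^{2} = \left(\left(8 + 3\right) + \left(-2 + \frac{1}{4} \left(-4\right)\right)\right)^{2} = \left(11 - 3\right)^{2} = 8^{2} = 64$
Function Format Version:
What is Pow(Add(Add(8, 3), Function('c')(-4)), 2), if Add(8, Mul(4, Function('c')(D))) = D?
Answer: 64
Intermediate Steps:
Function('c')(D) = Add(-2, Mul(Rational(1, 4), D))
Pow(Add(Add(8, 3), Function('c')(-4)), 2) = Pow(Add(Add(8, 3), Add(-2, Mul(Rational(1, 4), -4))), 2) = Pow(Add(11, Add(-2, -1)), 2) = Pow(Add(11, -3), 2) = Pow(8, 2) = 64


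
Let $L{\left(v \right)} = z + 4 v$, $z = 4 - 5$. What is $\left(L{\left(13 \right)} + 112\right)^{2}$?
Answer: $26569$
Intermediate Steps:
$z = -1$
$L{\left(v \right)} = -1 + 4 v$
$\left(L{\left(13 \right)} + 112\right)^{2} = \left(\left(-1 + 4 \cdot 13\right) + 112\right)^{2} = \left(\left(-1 + 52\right) + 112\right)^{2} = \left(51 + 112\right)^{2} = 163^{2} = 26569$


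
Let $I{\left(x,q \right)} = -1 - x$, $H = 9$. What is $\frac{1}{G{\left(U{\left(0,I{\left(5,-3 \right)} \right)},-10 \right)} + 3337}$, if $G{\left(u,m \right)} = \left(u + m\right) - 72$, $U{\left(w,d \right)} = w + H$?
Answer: $\frac{1}{3264} \approx 0.00030637$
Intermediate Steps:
$U{\left(w,d \right)} = 9 + w$ ($U{\left(w,d \right)} = w + 9 = 9 + w$)
$G{\left(u,m \right)} = -72 + m + u$ ($G{\left(u,m \right)} = \left(m + u\right) - 72 = -72 + m + u$)
$\frac{1}{G{\left(U{\left(0,I{\left(5,-3 \right)} \right)},-10 \right)} + 3337} = \frac{1}{\left(-72 - 10 + \left(9 + 0\right)\right) + 3337} = \frac{1}{\left(-72 - 10 + 9\right) + 3337} = \frac{1}{-73 + 3337} = \frac{1}{3264}$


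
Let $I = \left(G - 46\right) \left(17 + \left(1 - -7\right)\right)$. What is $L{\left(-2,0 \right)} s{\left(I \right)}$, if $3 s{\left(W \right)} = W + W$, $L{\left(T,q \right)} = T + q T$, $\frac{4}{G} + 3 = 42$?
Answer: $\frac{179000}{117} \approx 1529.9$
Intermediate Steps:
$G = \frac{4}{39}$ ($G = \frac{4}{-3 + 42} = \frac{4}{39} \approx 0.10256$)
$L{\left(T,q \right)} = T + T q$
$I = - \frac{44750}{39}$ ($I = \left(\frac{4}{39} - 46\right) \left(17 + \left(1 - -7\right)\right) = - \frac{1790 \left(17 + \left(1 + 7\right)\right)}{39} = - \frac{1790 \left(17 + 8\right)}{39} = \left(- \frac{1790}{39}\right) 25 = - \frac{44750}{39} \approx -1147.4$)
$s{\left(W \right)} = \frac{2 W}{3}$ ($s{\left(W \right)} = \frac{W + W}{3} = \frac{2 W}{3}$)
$L{\left(-2,0 \right)} s{\left(I \right)} = - 2 \left(1 + 0\right) \frac{2}{3} \left(- \frac{44750}{39}\right) = \left(-2\right) 1 \left(- \frac{89500}{117}\right) = \left(-2\right) \left(- \frac{89500}{117}\right) = \frac{179000}{117}$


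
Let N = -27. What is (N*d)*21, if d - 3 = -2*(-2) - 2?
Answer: -2835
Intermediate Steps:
d = 5 (d = 3 + (-2*(-2) - 2) = 3 + (4 - 2) = 3 + 2 = 5)
(N*d)*21 = -27*5*21 = -135*21 = -2835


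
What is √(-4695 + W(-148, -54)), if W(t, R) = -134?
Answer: I*√4829 ≈ 69.491*I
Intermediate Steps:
√(-4695 + W(-148, -54)) = √(-4695 - 134) = √(-4829) = I*√4829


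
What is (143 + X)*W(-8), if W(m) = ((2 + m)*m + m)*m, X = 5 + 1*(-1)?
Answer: -47040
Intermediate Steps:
X = 4 (X = 5 - 1 = 4)
W(m) = m*(m + m*(2 + m)) (W(m) = (m*(2 + m) + m)*m = (m + m*(2 + m))*m = m*(m + m*(2 + m)))
(143 + X)*W(-8) = (143 + 4)*((-8)²*(3 - 8)) = 147*(64*(-5)) = 147*(-320) = -47040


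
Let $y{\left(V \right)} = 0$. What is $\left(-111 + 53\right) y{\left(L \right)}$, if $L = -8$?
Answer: $0$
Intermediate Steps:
$\left(-111 + 53\right) y{\left(L \right)} = \left(-111 + 53\right) 0 = \left(-58\right) 0 = 0$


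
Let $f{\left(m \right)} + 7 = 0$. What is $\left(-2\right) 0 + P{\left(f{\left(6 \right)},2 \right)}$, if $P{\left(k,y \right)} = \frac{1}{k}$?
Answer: $- \frac{1}{7} \approx -0.14286$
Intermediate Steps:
$f{\left(m \right)} = -7$ ($f{\left(m \right)} = -7 + 0 = -7$)
$\left(-2\right) 0 + P{\left(f{\left(6 \right)},2 \right)} = \left(-2\right) 0 + \frac{1}{-7} = 0 - \frac{1}{7} = - \frac{1}{7}$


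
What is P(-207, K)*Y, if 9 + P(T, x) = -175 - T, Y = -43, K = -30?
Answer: -989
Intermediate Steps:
P(T, x) = -184 - T (P(T, x) = -9 + (-175 - T) = -184 - T)
P(-207, K)*Y = (-184 - 1*(-207))*(-43) = (-184 + 207)*(-43) = 23*(-43) = -989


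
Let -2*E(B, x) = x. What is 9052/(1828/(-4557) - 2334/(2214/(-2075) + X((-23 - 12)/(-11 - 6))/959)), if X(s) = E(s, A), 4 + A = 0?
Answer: 43705904356632/10580522123111 ≈ 4.1308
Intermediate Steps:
A = -4 (A = -4 + 0 = -4)
E(B, x) = -x/2
X(s) = 2 (X(s) = -½*(-4) = 2)
9052/(1828/(-4557) - 2334/(2214/(-2075) + X((-23 - 12)/(-11 - 6))/959)) = 9052/(1828/(-4557) - 2334/(2214/(-2075) + 2/959)) = 9052/(1828*(-1/4557) - 2334/(2214*(-1/2075) + 2*(1/959))) = 9052/(-1828/4557 - 2334/(-2214/2075 + 2/959)) = 9052/(-1828/4557 - 2334/(-2119076/1989925)) = 9052/(-1828/4557 - 2334*(-1989925/2119076)) = 9052/(-1828/4557 + 2322242475/1059538) = 9052/(10580522123111/4828314666) = 9052*(4828314666/10580522123111) = 43705904356632/10580522123111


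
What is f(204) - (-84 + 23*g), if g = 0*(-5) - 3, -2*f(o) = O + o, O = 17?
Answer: 85/2 ≈ 42.500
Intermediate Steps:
f(o) = -17/2 - o/2 (f(o) = -(17 + o)/2 = -17/2 - o/2)
g = -3 (g = 0 - 3 = -3)
f(204) - (-84 + 23*g) = (-17/2 - ½*204) - (-84 + 23*(-3)) = (-17/2 - 102) - (-84 - 69) = -221/2 - 1*(-153) = -221/2 + 153 = 85/2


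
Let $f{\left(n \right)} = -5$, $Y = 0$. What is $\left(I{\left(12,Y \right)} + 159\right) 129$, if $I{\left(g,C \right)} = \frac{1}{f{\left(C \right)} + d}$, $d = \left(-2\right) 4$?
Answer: $\frac{266514}{13} \approx 20501.0$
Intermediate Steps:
$d = -8$
$I{\left(g,C \right)} = - \frac{1}{13}$ ($I{\left(g,C \right)} = \frac{1}{-5 - 8} = \frac{1}{-13} = - \frac{1}{13}$)
$\left(I{\left(12,Y \right)} + 159\right) 129 = \left(- \frac{1}{13} + 159\right) 129 = \frac{2066}{13} \cdot 129 = \frac{266514}{13}$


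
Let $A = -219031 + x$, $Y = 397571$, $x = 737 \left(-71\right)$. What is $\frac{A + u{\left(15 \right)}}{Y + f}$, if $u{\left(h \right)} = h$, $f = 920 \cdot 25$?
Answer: $- \frac{271343}{420571} \approx -0.64518$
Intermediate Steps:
$f = 23000$
$x = -52327$
$A = -271358$ ($A = -219031 - 52327 = -271358$)
$\frac{A + u{\left(15 \right)}}{Y + f} = \frac{-271358 + 15}{397571 + 23000} = - \frac{271343}{420571}$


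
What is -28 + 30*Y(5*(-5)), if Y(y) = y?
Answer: -778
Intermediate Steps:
-28 + 30*Y(5*(-5)) = -28 + 30*(5*(-5)) = -28 + 30*(-25) = -28 - 750 = -778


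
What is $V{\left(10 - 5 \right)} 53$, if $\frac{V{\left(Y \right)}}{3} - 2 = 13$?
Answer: $2385$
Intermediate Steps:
$V{\left(Y \right)} = 45$ ($V{\left(Y \right)} = 6 + 3 \cdot 13 = 6 + 39 = 45$)
$V{\left(10 - 5 \right)} 53 = 45 \cdot 53 = 2385$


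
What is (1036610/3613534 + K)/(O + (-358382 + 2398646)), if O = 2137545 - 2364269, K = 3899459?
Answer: 3522707178679/1638322112590 ≈ 2.1502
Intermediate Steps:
O = -226724
(1036610/3613534 + K)/(O + (-358382 + 2398646)) = (1036610/3613534 + 3899459)/(-226724 + (-358382 + 2398646)) = (1036610*(1/3613534) + 3899459)/(-226724 + 2040264) = (518305/1806767 + 3899459)/1813540 = (7045414357358/1806767)*(1/1813540) = 3522707178679/1638322112590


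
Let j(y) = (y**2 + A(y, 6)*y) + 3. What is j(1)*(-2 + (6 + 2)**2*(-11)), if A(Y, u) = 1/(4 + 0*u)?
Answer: -6001/2 ≈ -3000.5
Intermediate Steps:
A(Y, u) = 1/4 (A(Y, u) = 1/(4 + 0) = 1/4)
j(y) = 3 + y**2 + y/4 (j(y) = (y**2 + y/4) + 3 = 3 + y**2 + y/4)
j(1)*(-2 + (6 + 2)**2*(-11)) = (3 + 1**2 + (1/4)*1)*(-2 + (6 + 2)**2*(-11)) = (3 + 1 + 1/4)*(-2 + 8**2*(-11)) = 17*(-2 + 64*(-11))/4 = 17*(-2 - 704)/4 = (17/4)*(-706) = -6001/2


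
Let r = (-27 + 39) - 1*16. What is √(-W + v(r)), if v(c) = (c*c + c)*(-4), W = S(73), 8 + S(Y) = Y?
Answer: I*√113 ≈ 10.63*I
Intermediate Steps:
S(Y) = -8 + Y
W = 65 (W = -8 + 73 = 65)
r = -4 (r = 12 - 16 = -4)
v(c) = -4*c - 4*c² (v(c) = (c² + c)*(-4) = (c + c²)*(-4) = -4*c - 4*c²)
√(-W + v(r)) = √(-1*65 - 4*(-4)*(1 - 4)) = √(-65 - 4*(-4)*(-3)) = √(-65 - 48) = √(-113) = I*√113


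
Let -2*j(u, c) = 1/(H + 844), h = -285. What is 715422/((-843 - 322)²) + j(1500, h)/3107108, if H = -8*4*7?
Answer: 551277567783403/1045827074514400 ≈ 0.52712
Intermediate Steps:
H = -224 (H = -32*7 = -224)
j(u, c) = -1/1240 (j(u, c) = -1/(2*(-224 + 844)) = -½/620 = -½*1/620 = -1/1240)
715422/((-843 - 322)²) + j(1500, h)/3107108 = 715422/((-843 - 322)²) - 1/1240/3107108 = 715422/((-1165)²) - 1/1240*1/3107108 = 715422/1357225 - 1/3852813920 = 551277567783403/1045827074514400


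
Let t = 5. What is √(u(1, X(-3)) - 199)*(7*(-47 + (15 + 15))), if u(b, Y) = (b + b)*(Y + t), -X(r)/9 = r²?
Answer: -357*I*√39 ≈ -2229.5*I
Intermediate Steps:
X(r) = -9*r²
u(b, Y) = 2*b*(5 + Y) (u(b, Y) = (b + b)*(Y + 5) = (2*b)*(5 + Y) = 2*b*(5 + Y))
√(u(1, X(-3)) - 199)*(7*(-47 + (15 + 15))) = √(2*1*(5 - 9*(-3)²) - 199)*(7*(-47 + (15 + 15))) = √(2*1*(5 - 9*9) - 199)*(7*(-47 + 30)) = √(2*1*(5 - 81) - 199)*(7*(-17)) = √(2*1*(-76) - 199)*(-119) = √(-152 - 199)*(-119) = √(-351)*(-119) = (3*I*√39)*(-119) = -357*I*√39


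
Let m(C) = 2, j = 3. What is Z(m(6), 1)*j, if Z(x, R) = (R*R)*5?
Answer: 15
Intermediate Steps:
Z(x, R) = 5*R² (Z(x, R) = R²*5 = 5*R²)
Z(m(6), 1)*j = (5*1²)*3 = (5*1)*3 = 5*3 = 15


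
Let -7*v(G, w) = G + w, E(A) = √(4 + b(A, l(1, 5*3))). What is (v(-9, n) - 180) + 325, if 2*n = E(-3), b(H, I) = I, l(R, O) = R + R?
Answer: 1024/7 - √6/14 ≈ 146.11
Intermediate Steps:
l(R, O) = 2*R
E(A) = √6 (E(A) = √(4 + 2*1) = √(4 + 2) = √6)
n = √6/2 ≈ 1.2247
v(G, w) = -G/7 - w/7 (v(G, w) = -(G + w)/7 = -G/7 - w/7)
(v(-9, n) - 180) + 325 = ((-⅐*(-9) - √6/14) - 180) + 325 = ((9/7 - √6/14) - 180) + 325 = (-1251/7 - √6/14) + 325 = 1024/7 - √6/14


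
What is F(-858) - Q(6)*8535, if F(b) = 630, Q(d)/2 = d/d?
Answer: -16440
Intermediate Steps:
Q(d) = 2 (Q(d) = 2*(d/d) = 2*1 = 2)
F(-858) - Q(6)*8535 = 630 - 2*8535 = 630 - 1*17070 = 630 - 17070 = -16440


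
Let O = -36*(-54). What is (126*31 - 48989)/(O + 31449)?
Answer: -45083/33393 ≈ -1.3501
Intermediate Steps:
O = 1944
(126*31 - 48989)/(O + 31449) = (126*31 - 48989)/(1944 + 31449) = (3906 - 48989)/33393 = -45083*1/33393 = -45083/33393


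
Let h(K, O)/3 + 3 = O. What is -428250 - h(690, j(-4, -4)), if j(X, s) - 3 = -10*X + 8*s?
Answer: -428274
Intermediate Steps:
j(X, s) = 3 - 10*X + 8*s (j(X, s) = 3 + (-10*X + 8*s) = 3 - 10*X + 8*s)
h(K, O) = -9 + 3*O
-428250 - h(690, j(-4, -4)) = -428250 - (-9 + 3*(3 - 10*(-4) + 8*(-4))) = -428250 - (-9 + 3*(3 + 40 - 32)) = -428250 - (-9 + 3*11) = -428250 - (-9 + 33) = -428250 - 1*24 = -428250 - 24 = -428274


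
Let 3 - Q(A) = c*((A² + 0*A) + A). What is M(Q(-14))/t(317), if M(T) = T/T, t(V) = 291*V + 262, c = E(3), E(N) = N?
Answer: 1/92509 ≈ 1.0810e-5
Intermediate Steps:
c = 3
t(V) = 262 + 291*V
Q(A) = 3 - 3*A - 3*A² (Q(A) = 3 - 3*((A² + 0*A) + A) = 3 - 3*((A² + 0) + A) = 3 - 3*(A² + A) = 3 - 3*(A + A²) = 3 - (3*A + 3*A²) = 3 + (-3*A - 3*A²) = 3 - 3*A - 3*A²)
M(T) = 1
M(Q(-14))/t(317) = 1/(262 + 291*317) = 1/(262 + 92247) = 1/92509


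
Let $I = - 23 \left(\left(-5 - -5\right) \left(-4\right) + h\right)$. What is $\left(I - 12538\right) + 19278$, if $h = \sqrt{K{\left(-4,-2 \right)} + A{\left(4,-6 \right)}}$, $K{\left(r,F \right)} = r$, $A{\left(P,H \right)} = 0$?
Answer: $6740 - 46 i \approx 6740.0 - 46.0 i$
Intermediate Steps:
$h = 2 i$ ($h = \sqrt{-4 + 0} = \sqrt{-4} = 2 i \approx 2.0 i$)
$I = - 46 i$ ($I = - 23 \left(\left(-5 - -5\right) \left(-4\right) + 2 i\right) = - 23 \left(\left(-5 + 5\right) \left(-4\right) + 2 i\right) = - 23 \left(0 \left(-4\right) + 2 i\right) = - 23 \left(0 + 2 i\right) = - 23 \cdot 2 i = - 46 i \approx - 46.0 i$)
$\left(I - 12538\right) + 19278 = \left(- 46 i - 12538\right) + 19278 = \left(-12538 - 46 i\right) + 19278 = 6740 - 46 i$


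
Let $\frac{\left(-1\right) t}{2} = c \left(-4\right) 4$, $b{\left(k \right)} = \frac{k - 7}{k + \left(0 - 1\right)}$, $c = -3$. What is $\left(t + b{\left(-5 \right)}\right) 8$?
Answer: $-752$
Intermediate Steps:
$b{\left(k \right)} = \frac{-7 + k}{-1 + k}$ ($b{\left(k \right)} = \frac{-7 + k}{k + \left(0 - 1\right)} = \frac{-7 + k}{k - 1} = \frac{-7 + k}{-1 + k}$)
$t = -96$ ($t = - 2 \left(-3\right) \left(-4\right) 4 = - 2 \cdot 12 \cdot 4 = \left(-2\right) 48 = -96$)
$\left(t + b{\left(-5 \right)}\right) 8 = \left(-96 + \frac{-7 - 5}{-1 - 5}\right) 8 = \left(-96 + \frac{1}{-6} \left(-12\right)\right) 8 = \left(-96 - -2\right) 8 = \left(-96 + 2\right) 8 = \left(-94\right) 8 = -752$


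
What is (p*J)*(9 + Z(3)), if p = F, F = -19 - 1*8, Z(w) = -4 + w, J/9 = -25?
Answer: 48600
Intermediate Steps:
J = -225 (J = 9*(-25) = -225)
F = -27 (F = -19 - 8 = -27)
p = -27
(p*J)*(9 + Z(3)) = (-27*(-225))*(9 + (-4 + 3)) = 6075*(9 - 1) = 6075*8 = 48600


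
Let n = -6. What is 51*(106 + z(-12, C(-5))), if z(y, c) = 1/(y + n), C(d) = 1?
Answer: 32419/6 ≈ 5403.2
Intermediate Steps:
z(y, c) = 1/(-6 + y) (z(y, c) = 1/(y - 6) = 1/(-6 + y))
51*(106 + z(-12, C(-5))) = 51*(106 + 1/(-6 - 12)) = 51*(106 + 1/(-18)) = 51*(106 - 1/18) = 51*(1907/18) = 32419/6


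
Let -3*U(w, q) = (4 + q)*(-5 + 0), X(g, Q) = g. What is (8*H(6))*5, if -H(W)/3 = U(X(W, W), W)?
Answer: -2000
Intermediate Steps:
U(w, q) = 20/3 + 5*q/3 (U(w, q) = -(4 + q)*(-5 + 0)/3 = -(4 + q)*(-5)/3 = -(-20 - 5*q)/3 = 20/3 + 5*q/3)
H(W) = -20 - 5*W (H(W) = -3*(20/3 + 5*W/3) = -20 - 5*W)
(8*H(6))*5 = (8*(-20 - 5*6))*5 = (8*(-20 - 30))*5 = (8*(-50))*5 = -400*5 = -2000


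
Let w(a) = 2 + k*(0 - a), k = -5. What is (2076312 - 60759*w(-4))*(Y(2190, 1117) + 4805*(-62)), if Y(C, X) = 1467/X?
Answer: -1054853237645922/1117 ≈ -9.4436e+11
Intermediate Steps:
w(a) = 2 + 5*a (w(a) = 2 - 5*(0 - a) = 2 - (-5)*a = 2 + 5*a)
(2076312 - 60759*w(-4))*(Y(2190, 1117) + 4805*(-62)) = (2076312 - 60759*(2 + 5*(-4)))*(1467/1117 + 4805*(-62)) = (2076312 - 60759*(2 - 20))*(1467*(1/1117) - 297910) = (2076312 - 60759*(-18))*(1467/1117 - 297910) = (2076312 + 1093662)*(-332764003/1117) = 3169974*(-332764003/1117) = -1054853237645922/1117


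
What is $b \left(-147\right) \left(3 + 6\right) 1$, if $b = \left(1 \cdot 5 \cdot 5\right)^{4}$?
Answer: $-516796875$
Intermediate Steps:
$b = 390625$ ($b = \left(5 \cdot 5\right)^{4} = 25^{4} = 390625$)
$b \left(-147\right) \left(3 + 6\right) 1 = 390625 \left(-147\right) \left(3 + 6\right) 1 = - 57421875 \cdot 9 \cdot 1 = \left(-57421875\right) 9 = -516796875$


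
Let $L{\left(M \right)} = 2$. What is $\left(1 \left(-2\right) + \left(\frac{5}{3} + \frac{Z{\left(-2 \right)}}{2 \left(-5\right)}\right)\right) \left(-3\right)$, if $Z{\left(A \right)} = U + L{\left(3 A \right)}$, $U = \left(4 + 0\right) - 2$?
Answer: $\frac{11}{5} \approx 2.2$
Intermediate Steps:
$U = 2$ ($U = 4 - 2 = 2$)
$Z{\left(A \right)} = 4$ ($Z{\left(A \right)} = 2 + 2 = 4$)
$\left(1 \left(-2\right) + \left(\frac{5}{3} + \frac{Z{\left(-2 \right)}}{2 \left(-5\right)}\right)\right) \left(-3\right) = \left(1 \left(-2\right) + \left(\frac{5}{3} + \frac{4}{2 \left(-5\right)}\right)\right) \left(-3\right) = \left(-2 + \left(5 \cdot \frac{1}{3} + \frac{4}{-10}\right)\right) \left(-3\right) = \left(-2 + \left(\frac{5}{3} + 4 \left(- \frac{1}{10}\right)\right)\right) \left(-3\right) = \left(-2 + \left(\frac{5}{3} - \frac{2}{5}\right)\right) \left(-3\right) = \left(-2 + \frac{19}{15}\right) \left(-3\right) = \left(- \frac{11}{15}\right) \left(-3\right) = \frac{11}{5}$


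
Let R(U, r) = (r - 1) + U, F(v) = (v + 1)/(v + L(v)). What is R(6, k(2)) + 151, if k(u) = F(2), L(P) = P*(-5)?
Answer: 1245/8 ≈ 155.63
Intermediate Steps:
L(P) = -5*P
F(v) = -(1 + v)/(4*v) (F(v) = (v + 1)/(v - 5*v) = (1 + v)/((-4*v)) = (1 + v)*(-1/(4*v)) = -(1 + v)/(4*v))
k(u) = -3/8 (k(u) = (1/4)*(-1 - 1*2)/2 = (1/4)*(1/2)*(-1 - 2) = (1/4)*(1/2)*(-3) = -3/8)
R(U, r) = -1 + U + r (R(U, r) = (-1 + r) + U = -1 + U + r)
R(6, k(2)) + 151 = (-1 + 6 - 3/8) + 151 = 37/8 + 151 = 1245/8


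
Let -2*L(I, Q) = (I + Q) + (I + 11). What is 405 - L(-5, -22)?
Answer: 789/2 ≈ 394.50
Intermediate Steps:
L(I, Q) = -11/2 - I - Q/2 (L(I, Q) = -((I + Q) + (I + 11))/2 = -((I + Q) + (11 + I))/2 = -(11 + Q + 2*I)/2 = -11/2 - I - Q/2)
405 - L(-5, -22) = 405 - (-11/2 - 1*(-5) - ½*(-22)) = 405 - (-11/2 + 5 + 11) = 405 - 1*21/2 = 405 - 21/2 = 789/2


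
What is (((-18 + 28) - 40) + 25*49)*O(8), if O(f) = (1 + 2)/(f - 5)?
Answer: 1195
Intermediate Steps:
O(f) = 3/(-5 + f)
(((-18 + 28) - 40) + 25*49)*O(8) = (((-18 + 28) - 40) + 25*49)*(3/(-5 + 8)) = ((10 - 40) + 1225)*(3/3) = (-30 + 1225)*(3*(1/3)) = 1195*1 = 1195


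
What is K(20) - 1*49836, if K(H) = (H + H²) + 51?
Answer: -49365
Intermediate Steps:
K(H) = 51 + H + H²
K(20) - 1*49836 = (51 + 20 + 20²) - 1*49836 = (51 + 20 + 400) - 49836 = 471 - 49836 = -49365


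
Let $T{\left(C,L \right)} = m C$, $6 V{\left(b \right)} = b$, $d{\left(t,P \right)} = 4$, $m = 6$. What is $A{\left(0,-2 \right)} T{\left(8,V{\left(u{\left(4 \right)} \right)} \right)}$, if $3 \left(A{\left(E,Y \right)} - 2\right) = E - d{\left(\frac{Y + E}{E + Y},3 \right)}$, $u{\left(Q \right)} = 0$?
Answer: $32$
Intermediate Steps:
$V{\left(b \right)} = \frac{b}{6}$
$T{\left(C,L \right)} = 6 C$
$A{\left(E,Y \right)} = \frac{2}{3} + \frac{E}{3}$ ($A{\left(E,Y \right)} = 2 + \frac{E - 4}{3} = 2 + \frac{-4 + E}{3} = 2 + \left(- \frac{4}{3} + \frac{E}{3}\right) = \frac{2}{3} + \frac{E}{3}$)
$A{\left(0,-2 \right)} T{\left(8,V{\left(u{\left(4 \right)} \right)} \right)} = \left(\frac{2}{3} + \frac{1}{3} \cdot 0\right) 6 \cdot 8 = \left(\frac{2}{3} + 0\right) 48 = \frac{2}{3} \cdot 48 = 32$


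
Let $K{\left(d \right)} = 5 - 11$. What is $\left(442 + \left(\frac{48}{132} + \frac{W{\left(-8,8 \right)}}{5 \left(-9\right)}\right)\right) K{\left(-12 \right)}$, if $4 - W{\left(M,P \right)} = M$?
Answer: $- \frac{145892}{55} \approx -2652.6$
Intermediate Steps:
$K{\left(d \right)} = -6$
$W{\left(M,P \right)} = 4 - M$
$\left(442 + \left(\frac{48}{132} + \frac{W{\left(-8,8 \right)}}{5 \left(-9\right)}\right)\right) K{\left(-12 \right)} = \left(442 + \left(\frac{48}{132} + \frac{4 - -8}{5 \left(-9\right)}\right)\right) \left(-6\right) = \left(442 + \left(48 \cdot \frac{1}{132} + \frac{4 + 8}{-45}\right)\right) \left(-6\right) = \left(442 + \left(\frac{4}{11} + 12 \left(- \frac{1}{45}\right)\right)\right) \left(-6\right) = \left(442 + \left(\frac{4}{11} - \frac{4}{15}\right)\right) \left(-6\right) = \left(442 + \frac{16}{165}\right) \left(-6\right) = \frac{72946}{165} \left(-6\right) = - \frac{145892}{55}$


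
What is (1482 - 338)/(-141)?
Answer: -1144/141 ≈ -8.1135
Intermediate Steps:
(1482 - 338)/(-141) = -1/141*1144 = -1144/141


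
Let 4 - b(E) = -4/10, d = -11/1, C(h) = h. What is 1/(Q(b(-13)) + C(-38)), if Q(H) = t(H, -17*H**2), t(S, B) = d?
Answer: -1/49 ≈ -0.020408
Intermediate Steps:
d = -11 (d = -11*1 = -11)
b(E) = 22/5 (b(E) = 4 - (-4)/10 = 4 - 1*(-2/5) = 4 + 2/5 = 22/5)
t(S, B) = -11
Q(H) = -11
1/(Q(b(-13)) + C(-38)) = 1/(-11 - 38) = 1/(-49) = -1/49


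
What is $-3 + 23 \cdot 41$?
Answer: $940$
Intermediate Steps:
$-3 + 23 \cdot 41 = -3 + 943 = 940$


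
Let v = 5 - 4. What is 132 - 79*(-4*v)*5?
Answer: 1712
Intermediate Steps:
v = 1
132 - 79*(-4*v)*5 = 132 - 79*(-4*1)*5 = 132 - (-316)*5 = 132 - 79*(-20) = 132 + 1580 = 1712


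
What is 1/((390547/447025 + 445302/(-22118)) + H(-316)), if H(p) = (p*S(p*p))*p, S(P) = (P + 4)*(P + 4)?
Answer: 4943649475/4922718009620602710255998 ≈ 1.0043e-15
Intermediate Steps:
S(P) = (4 + P)**2 (S(P) = (4 + P)*(4 + P) = (4 + P)**2)
H(p) = p**2*(4 + p**2)**2 (H(p) = (p*(4 + p*p)**2)*p = (p*(4 + p**2)**2)*p = p**2*(4 + p**2)**2)
1/((390547/447025 + 445302/(-22118)) + H(-316)) = 1/((390547/447025 + 445302/(-22118)) + (-316)**2*(4 + (-316)**2)**2) = 1/((390547*(1/447025) + 445302*(-1/22118)) + 99856*(4 + 99856)**2) = 1/((390547/447025 - 222651/11059) + 99856*99860**2) = 1/(-95211504002/4943649475 + 99856*9972019600) = 1/(-95211504002/4943649475 + 995765989177600) = 1/(4922718009620602710255998/4943649475) = 4943649475/4922718009620602710255998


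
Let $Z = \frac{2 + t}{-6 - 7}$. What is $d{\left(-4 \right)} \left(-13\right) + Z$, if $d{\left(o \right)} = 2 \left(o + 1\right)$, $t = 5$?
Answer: $\frac{1007}{13} \approx 77.462$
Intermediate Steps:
$d{\left(o \right)} = 2 + 2 o$ ($d{\left(o \right)} = 2 \left(1 + o\right) = 2 + 2 o$)
$Z = - \frac{7}{13}$ ($Z = \frac{2 + 5}{-6 - 7} = \frac{7}{-13} = 7 \left(- \frac{1}{13}\right) = - \frac{7}{13} \approx -0.53846$)
$d{\left(-4 \right)} \left(-13\right) + Z = \left(2 + 2 \left(-4\right)\right) \left(-13\right) - \frac{7}{13} = \left(2 - 8\right) \left(-13\right) - \frac{7}{13} = \left(-6\right) \left(-13\right) - \frac{7}{13} = 78 - \frac{7}{13} = \frac{1007}{13}$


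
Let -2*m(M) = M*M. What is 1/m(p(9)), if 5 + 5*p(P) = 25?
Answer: -⅛ ≈ -0.12500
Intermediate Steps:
p(P) = 4 (p(P) = -1 + (⅕)*25 = -1 + 5 = 4)
m(M) = -M²/2 (m(M) = -M*M/2 = -M²/2)
1/m(p(9)) = 1/(-½*4²) = 1/(-½*16) = 1/(-8) = -⅛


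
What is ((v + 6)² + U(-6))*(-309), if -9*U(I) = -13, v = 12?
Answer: -301687/3 ≈ -1.0056e+5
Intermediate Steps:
U(I) = 13/9 (U(I) = -⅑*(-13) = 13/9)
((v + 6)² + U(-6))*(-309) = ((12 + 6)² + 13/9)*(-309) = (18² + 13/9)*(-309) = (324 + 13/9)*(-309) = (2929/9)*(-309) = -301687/3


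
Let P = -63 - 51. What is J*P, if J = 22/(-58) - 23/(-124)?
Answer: 39729/1798 ≈ 22.096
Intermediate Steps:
J = -697/3596 (J = 22*(-1/58) - 23*(-1/124) = -11/29 + 23/124 = -697/3596 ≈ -0.19383)
P = -114
J*P = -697/3596*(-114) = 39729/1798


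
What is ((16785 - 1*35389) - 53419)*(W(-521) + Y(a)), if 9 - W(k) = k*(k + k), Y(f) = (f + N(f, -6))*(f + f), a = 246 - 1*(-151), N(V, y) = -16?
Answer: 17311376257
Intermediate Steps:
a = 397 (a = 246 + 151 = 397)
Y(f) = 2*f*(-16 + f) (Y(f) = (f - 16)*(f + f) = (-16 + f)*(2*f) = 2*f*(-16 + f))
W(k) = 9 - 2*k**2 (W(k) = 9 - k*(k + k) = 9 - k*2*k = 9 - 2*k**2)
((16785 - 1*35389) - 53419)*(W(-521) + Y(a)) = ((16785 - 1*35389) - 53419)*((9 - 2*(-521)**2) + 2*397*(-16 + 397)) = ((16785 - 35389) - 53419)*((9 - 2*271441) + 2*397*381) = (-18604 - 53419)*((9 - 542882) + 302514) = -72023*(-542873 + 302514) = -72023*(-240359) = 17311376257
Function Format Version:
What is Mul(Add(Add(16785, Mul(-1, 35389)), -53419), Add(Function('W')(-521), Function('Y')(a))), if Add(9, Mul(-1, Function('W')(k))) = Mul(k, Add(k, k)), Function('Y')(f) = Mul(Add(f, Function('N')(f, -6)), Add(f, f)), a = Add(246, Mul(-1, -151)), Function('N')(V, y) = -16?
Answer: 17311376257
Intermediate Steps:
a = 397 (a = Add(246, 151) = 397)
Function('Y')(f) = Mul(2, f, Add(-16, f)) (Function('Y')(f) = Mul(Add(f, -16), Add(f, f)) = Mul(Add(-16, f), Mul(2, f)) = Mul(2, f, Add(-16, f)))
Function('W')(k) = Add(9, Mul(-2, Pow(k, 2))) (Function('W')(k) = Add(9, Mul(-1, Mul(k, Add(k, k)))) = Add(9, Mul(-1, Mul(k, Mul(2, k)))) = Add(9, Mul(-1, Mul(2, Pow(k, 2)))) = Add(9, Mul(-2, Pow(k, 2))))
Mul(Add(Add(16785, Mul(-1, 35389)), -53419), Add(Function('W')(-521), Function('Y')(a))) = Mul(Add(Add(16785, Mul(-1, 35389)), -53419), Add(Add(9, Mul(-2, Pow(-521, 2))), Mul(2, 397, Add(-16, 397)))) = Mul(Add(Add(16785, -35389), -53419), Add(Add(9, Mul(-2, 271441)), Mul(2, 397, 381))) = Mul(Add(-18604, -53419), Add(Add(9, -542882), 302514)) = Mul(-72023, Add(-542873, 302514)) = Mul(-72023, -240359) = 17311376257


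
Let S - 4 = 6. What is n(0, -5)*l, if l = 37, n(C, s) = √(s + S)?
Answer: 37*√5 ≈ 82.734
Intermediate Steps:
S = 10 (S = 4 + 6 = 10)
n(C, s) = √(10 + s) (n(C, s) = √(s + 10) = √(10 + s))
n(0, -5)*l = √(10 - 5)*37 = √5*37 = 37*√5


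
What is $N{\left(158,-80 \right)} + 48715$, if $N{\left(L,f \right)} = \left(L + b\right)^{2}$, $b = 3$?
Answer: $74636$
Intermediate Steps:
$N{\left(L,f \right)} = \left(3 + L\right)^{2}$ ($N{\left(L,f \right)} = \left(L + 3\right)^{2} = \left(3 + L\right)^{2}$)
$N{\left(158,-80 \right)} + 48715 = \left(3 + 158\right)^{2} + 48715 = 161^{2} + 48715 = 25921 + 48715 = 74636$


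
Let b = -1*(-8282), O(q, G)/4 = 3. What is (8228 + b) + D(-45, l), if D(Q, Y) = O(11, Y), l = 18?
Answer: 16522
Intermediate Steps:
O(q, G) = 12 (O(q, G) = 4*3 = 12)
D(Q, Y) = 12
b = 8282
(8228 + b) + D(-45, l) = (8228 + 8282) + 12 = 16510 + 12 = 16522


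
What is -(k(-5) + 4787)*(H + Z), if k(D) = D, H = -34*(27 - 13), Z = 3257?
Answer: -13298742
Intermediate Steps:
H = -476 (H = -34*14 = -476)
-(k(-5) + 4787)*(H + Z) = -(-5 + 4787)*(-476 + 3257) = -4782*2781 = -1*13298742 = -13298742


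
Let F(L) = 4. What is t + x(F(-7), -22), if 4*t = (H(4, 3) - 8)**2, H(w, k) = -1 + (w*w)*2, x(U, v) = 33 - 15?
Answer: 601/4 ≈ 150.25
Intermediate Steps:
x(U, v) = 18
H(w, k) = -1 + 2*w**2 (H(w, k) = -1 + w**2*2 = -1 + 2*w**2)
t = 529/4 (t = ((-1 + 2*4**2) - 8)**2/4 = ((-1 + 2*16) - 8)**2/4 = ((-1 + 32) - 8)**2/4 = (31 - 8)**2/4 = (1/4)*23**2 = (1/4)*529 = 529/4 ≈ 132.25)
t + x(F(-7), -22) = 529/4 + 18 = 601/4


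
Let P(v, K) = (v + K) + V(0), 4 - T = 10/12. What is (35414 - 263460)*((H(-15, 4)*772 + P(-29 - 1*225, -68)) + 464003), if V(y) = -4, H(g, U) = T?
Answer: -318891544790/3 ≈ -1.0630e+11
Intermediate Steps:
T = 19/6 (T = 4 - 10/12 = 4 - 1*5/6 = 4 - 5/6 = 19/6 ≈ 3.1667)
H(g, U) = 19/6
P(v, K) = -4 + K + v (P(v, K) = (v + K) - 4 = (K + v) - 4 = -4 + K + v)
(35414 - 263460)*((H(-15, 4)*772 + P(-29 - 1*225, -68)) + 464003) = (35414 - 263460)*(((19/6)*772 + (-4 - 68 + (-29 - 1*225))) + 464003) = -228046*((7334/3 + (-4 - 68 + (-29 - 225))) + 464003) = -228046*((7334/3 + (-4 - 68 - 254)) + 464003) = -228046*((7334/3 - 326) + 464003) = -228046*(6356/3 + 464003) = -228046*1398365/3 = -318891544790/3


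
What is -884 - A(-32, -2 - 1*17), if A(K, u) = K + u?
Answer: -833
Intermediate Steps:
-884 - A(-32, -2 - 1*17) = -884 - (-32 + (-2 - 1*17)) = -884 - (-32 + (-2 - 17)) = -884 - (-32 - 19) = -884 - 1*(-51) = -884 + 51 = -833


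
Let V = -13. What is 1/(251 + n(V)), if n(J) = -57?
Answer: 1/194 ≈ 0.0051546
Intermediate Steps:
1/(251 + n(V)) = 1/(251 - 57) = 1/194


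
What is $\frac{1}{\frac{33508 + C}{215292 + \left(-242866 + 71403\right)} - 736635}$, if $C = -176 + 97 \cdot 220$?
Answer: $- \frac{43829}{32285920743} \approx -1.3575 \cdot 10^{-6}$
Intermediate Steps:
$C = 21164$ ($C = -176 + 21340 = 21164$)
$\frac{1}{\frac{33508 + C}{215292 + \left(-242866 + 71403\right)} - 736635} = \frac{1}{\frac{33508 + 21164}{215292 + \left(-242866 + 71403\right)} - 736635} = \frac{1}{\frac{54672}{215292 - 171463} - 736635} = \frac{1}{\frac{54672}{43829} - 736635} = \frac{1}{- \frac{32285920743}{43829}} = - \frac{43829}{32285920743}$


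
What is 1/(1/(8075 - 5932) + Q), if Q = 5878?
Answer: 2143/12596555 ≈ 0.00017013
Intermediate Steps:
1/(1/(8075 - 5932) + Q) = 1/(1/(8075 - 5932) + 5878) = 1/(1/2143 + 5878) = 1/(12596555/2143) = 2143/12596555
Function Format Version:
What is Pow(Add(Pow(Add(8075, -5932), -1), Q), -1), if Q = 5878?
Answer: Rational(2143, 12596555) ≈ 0.00017013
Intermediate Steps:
Pow(Add(Pow(Add(8075, -5932), -1), Q), -1) = Pow(Add(Pow(Add(8075, -5932), -1), 5878), -1) = Pow(Add(Pow(2143, -1), 5878), -1) = Pow(Add(Rational(1, 2143), 5878), -1) = Pow(Rational(12596555, 2143), -1) = Rational(2143, 12596555)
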